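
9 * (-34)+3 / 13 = -3975 / 13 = -305.77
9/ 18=1/ 2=0.50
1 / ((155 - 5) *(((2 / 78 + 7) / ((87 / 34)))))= 1131 / 465800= 0.00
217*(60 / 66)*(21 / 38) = 22785 / 209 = 109.02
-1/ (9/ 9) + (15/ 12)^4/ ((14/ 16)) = 401/ 224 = 1.79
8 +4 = 12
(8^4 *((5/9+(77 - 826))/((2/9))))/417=-13795328/417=-33082.32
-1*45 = -45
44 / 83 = 0.53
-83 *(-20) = 1660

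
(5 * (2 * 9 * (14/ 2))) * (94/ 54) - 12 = 3254/ 3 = 1084.67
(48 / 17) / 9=16 / 51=0.31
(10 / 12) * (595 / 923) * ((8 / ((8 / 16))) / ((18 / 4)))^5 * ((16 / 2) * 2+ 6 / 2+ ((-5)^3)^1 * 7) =-42724858265600 / 163506681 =-261303.44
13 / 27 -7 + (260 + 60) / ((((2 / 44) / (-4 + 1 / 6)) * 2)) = -364496 / 27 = -13499.85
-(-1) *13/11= 13/11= 1.18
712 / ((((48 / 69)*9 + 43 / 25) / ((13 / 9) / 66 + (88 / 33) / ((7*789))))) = 5007166700 / 2509159653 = 2.00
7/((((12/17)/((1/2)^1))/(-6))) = -119/4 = -29.75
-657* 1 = -657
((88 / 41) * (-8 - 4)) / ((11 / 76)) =-7296 / 41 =-177.95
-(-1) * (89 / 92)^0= 1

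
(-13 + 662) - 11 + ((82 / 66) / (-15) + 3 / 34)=10737631 / 16830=638.01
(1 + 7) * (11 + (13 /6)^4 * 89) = 2556185 /162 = 15778.92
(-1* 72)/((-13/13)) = 72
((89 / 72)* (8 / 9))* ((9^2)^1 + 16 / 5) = 37469 / 405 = 92.52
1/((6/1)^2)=0.03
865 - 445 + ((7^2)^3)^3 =1628413597910869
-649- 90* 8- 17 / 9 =-12338 / 9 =-1370.89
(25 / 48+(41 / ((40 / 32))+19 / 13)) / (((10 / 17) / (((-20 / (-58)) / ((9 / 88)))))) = 20293427 / 101790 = 199.37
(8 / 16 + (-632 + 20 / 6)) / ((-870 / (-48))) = -15076 / 435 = -34.66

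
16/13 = 1.23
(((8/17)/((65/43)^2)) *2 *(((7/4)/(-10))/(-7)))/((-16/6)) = -5547/1436500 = -0.00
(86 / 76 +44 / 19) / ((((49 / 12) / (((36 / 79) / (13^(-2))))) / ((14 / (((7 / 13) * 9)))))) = 13814736 / 73549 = 187.83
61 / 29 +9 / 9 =90 / 29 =3.10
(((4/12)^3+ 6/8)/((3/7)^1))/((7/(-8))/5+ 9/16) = 11900/2511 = 4.74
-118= -118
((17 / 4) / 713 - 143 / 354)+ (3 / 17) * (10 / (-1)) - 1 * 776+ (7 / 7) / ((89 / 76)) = -593683913981 / 763768452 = -777.31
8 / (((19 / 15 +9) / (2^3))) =480 / 77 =6.23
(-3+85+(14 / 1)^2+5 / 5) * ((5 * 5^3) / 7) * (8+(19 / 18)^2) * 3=57214375 / 84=681123.51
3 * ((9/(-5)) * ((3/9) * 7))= -63/5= -12.60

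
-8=-8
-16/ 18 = -8/ 9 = -0.89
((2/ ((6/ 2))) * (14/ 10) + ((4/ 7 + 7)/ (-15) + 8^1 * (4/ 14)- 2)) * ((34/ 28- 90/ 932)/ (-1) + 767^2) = 4797487680/ 11417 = 420205.63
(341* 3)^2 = 1046529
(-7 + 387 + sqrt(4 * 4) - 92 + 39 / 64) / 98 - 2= 6183 / 6272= 0.99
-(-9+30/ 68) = 291/ 34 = 8.56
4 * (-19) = -76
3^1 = 3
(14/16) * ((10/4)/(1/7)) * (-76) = -4655/4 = -1163.75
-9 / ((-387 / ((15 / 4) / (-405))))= -0.00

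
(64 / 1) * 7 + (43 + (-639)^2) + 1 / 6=2452873 / 6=408812.17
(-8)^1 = -8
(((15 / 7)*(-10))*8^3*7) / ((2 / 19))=-729600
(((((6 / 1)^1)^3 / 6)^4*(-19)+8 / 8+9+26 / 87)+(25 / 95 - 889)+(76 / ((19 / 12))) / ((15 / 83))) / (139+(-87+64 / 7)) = -923172472831 / 1768710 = -521946.77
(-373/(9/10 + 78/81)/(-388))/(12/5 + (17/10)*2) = 251775/2829878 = 0.09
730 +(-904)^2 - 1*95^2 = 808921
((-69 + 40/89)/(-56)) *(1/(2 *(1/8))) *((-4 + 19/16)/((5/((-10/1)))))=27.54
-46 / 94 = -23 / 47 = -0.49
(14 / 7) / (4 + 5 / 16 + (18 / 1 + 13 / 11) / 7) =2464 / 8689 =0.28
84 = 84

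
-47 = -47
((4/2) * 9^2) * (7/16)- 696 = -5001/8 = -625.12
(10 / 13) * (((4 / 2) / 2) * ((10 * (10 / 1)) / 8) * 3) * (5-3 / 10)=3525 / 26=135.58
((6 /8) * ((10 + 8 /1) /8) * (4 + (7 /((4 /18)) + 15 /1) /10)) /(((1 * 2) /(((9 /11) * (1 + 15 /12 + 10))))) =2059911 /28160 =73.15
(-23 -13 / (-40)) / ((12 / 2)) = -907 / 240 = -3.78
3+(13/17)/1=64/17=3.76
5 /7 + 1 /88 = 0.73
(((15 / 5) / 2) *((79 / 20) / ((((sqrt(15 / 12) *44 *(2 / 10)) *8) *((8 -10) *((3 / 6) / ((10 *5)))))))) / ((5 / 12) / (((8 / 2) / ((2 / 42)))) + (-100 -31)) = 74655 *sqrt(5) / 5809892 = 0.03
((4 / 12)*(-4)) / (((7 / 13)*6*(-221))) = 2 / 1071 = 0.00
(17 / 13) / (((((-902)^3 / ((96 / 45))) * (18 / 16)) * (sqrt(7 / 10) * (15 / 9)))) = -544 * sqrt(70) / 1878250599225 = -0.00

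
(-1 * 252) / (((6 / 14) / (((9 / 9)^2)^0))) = -588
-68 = -68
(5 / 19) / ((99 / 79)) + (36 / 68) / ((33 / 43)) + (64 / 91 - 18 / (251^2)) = 293844892636 / 183327050907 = 1.60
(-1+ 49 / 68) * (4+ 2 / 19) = -39 / 34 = -1.15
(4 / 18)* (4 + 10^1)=28 / 9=3.11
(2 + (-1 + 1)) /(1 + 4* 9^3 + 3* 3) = 1 /1463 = 0.00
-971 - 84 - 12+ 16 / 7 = -7453 / 7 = -1064.71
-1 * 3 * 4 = -12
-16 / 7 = -2.29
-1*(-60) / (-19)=-60 / 19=-3.16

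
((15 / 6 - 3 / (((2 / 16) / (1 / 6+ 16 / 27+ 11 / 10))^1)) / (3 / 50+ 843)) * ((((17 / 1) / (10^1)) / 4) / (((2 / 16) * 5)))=-64447 / 1896885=-0.03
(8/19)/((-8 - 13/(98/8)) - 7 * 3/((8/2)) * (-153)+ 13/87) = 0.00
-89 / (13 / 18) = -1602 / 13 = -123.23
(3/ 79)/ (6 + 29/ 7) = 21/ 5609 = 0.00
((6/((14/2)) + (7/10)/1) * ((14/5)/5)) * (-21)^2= 48069/125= 384.55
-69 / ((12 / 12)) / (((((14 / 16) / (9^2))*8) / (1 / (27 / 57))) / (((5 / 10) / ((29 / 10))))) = -58995 / 203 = -290.62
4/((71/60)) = 240/71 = 3.38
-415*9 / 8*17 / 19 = -63495 / 152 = -417.73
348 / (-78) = -58 / 13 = -4.46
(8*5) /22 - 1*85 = -83.18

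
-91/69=-1.32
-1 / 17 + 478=8125 / 17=477.94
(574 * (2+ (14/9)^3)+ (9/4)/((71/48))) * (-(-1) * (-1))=-171327040/51759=-3310.09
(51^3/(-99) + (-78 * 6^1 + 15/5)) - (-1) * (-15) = -20019/11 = -1819.91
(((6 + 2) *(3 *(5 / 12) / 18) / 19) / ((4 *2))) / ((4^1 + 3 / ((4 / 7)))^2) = 10 / 234099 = 0.00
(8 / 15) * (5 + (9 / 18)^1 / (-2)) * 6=76 / 5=15.20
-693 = -693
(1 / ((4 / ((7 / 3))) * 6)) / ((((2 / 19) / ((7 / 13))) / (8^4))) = 2037.06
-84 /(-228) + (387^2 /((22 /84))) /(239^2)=10.38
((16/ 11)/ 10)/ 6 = 4/ 165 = 0.02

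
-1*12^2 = -144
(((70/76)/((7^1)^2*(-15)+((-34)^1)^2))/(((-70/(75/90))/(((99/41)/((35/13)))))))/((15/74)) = -5291/45914260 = -0.00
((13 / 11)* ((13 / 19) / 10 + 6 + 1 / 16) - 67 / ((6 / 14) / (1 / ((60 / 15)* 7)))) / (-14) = -83381 / 702240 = -0.12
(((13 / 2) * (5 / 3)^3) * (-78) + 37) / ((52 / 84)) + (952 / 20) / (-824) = -3731.96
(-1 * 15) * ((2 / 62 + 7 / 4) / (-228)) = 1105 / 9424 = 0.12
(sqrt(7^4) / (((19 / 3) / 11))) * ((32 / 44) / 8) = 147 / 19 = 7.74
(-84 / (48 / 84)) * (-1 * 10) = 1470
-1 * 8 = -8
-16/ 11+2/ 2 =-5/ 11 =-0.45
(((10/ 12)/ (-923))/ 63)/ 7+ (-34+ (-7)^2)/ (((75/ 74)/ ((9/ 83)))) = 1626541753/ 1013537070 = 1.60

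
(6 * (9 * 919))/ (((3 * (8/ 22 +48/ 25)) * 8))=2274525/ 2512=905.46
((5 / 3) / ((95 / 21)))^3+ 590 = 4047153 / 6859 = 590.05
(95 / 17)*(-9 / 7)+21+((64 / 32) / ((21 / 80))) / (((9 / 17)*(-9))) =353252 / 28917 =12.22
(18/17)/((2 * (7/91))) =117/17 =6.88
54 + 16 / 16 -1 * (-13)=68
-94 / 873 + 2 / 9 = 100 / 873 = 0.11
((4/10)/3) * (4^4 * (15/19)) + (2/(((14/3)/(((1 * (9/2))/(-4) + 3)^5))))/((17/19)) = 2818891829/74088448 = 38.05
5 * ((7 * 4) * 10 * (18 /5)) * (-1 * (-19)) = 95760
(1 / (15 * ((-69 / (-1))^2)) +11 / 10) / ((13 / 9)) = 31423 / 41262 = 0.76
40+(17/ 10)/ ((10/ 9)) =4153/ 100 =41.53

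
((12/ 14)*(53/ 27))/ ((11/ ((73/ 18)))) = 3869/ 6237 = 0.62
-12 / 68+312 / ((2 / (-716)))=-1898835 / 17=-111696.18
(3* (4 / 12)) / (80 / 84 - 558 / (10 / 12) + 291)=-105 / 39653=-0.00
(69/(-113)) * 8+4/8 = -4.38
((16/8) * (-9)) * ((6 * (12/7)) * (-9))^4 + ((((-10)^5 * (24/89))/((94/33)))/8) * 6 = -1321851600.75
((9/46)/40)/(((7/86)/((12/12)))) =387/6440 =0.06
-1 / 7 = -0.14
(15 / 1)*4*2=120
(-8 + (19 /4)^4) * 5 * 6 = 1924095 /128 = 15031.99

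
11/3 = 3.67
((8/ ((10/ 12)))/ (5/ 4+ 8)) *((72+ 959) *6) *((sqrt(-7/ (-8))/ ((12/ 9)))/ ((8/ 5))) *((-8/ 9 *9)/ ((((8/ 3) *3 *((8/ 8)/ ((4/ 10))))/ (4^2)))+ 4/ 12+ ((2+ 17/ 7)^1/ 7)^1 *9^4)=28267601274 *sqrt(14)/ 9065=11667697.64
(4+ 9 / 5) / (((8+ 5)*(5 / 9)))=261 / 325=0.80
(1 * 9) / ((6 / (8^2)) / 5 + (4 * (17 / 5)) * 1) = 1440 / 2179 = 0.66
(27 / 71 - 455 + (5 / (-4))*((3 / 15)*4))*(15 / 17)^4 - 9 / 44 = -72110767419 / 260919604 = -276.37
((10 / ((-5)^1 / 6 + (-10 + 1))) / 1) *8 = -8.14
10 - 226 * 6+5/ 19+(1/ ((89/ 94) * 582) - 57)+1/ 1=-689767174/ 492081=-1401.74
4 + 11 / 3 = 23 / 3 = 7.67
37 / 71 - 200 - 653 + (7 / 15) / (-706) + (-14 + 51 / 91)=-865.92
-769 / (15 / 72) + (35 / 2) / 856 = -31596497 / 8560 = -3691.18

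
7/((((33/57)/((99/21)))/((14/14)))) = 57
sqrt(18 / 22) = 3 * sqrt(11) / 11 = 0.90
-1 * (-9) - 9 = 0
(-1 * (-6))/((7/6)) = 36/7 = 5.14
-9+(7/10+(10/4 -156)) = -809/5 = -161.80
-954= -954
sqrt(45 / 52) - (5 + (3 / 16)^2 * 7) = -1343 / 256 + 3 * sqrt(65) / 26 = -4.32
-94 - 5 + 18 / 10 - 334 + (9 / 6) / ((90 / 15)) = -8619 / 20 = -430.95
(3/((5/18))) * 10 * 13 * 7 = 9828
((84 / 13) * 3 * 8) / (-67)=-2016 / 871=-2.31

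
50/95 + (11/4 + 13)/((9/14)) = 951/38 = 25.03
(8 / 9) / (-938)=-4 / 4221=-0.00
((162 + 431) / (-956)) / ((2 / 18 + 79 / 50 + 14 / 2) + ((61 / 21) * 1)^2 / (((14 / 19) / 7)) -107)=2179275 / 63770936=0.03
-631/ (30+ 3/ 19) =-11989/ 573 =-20.92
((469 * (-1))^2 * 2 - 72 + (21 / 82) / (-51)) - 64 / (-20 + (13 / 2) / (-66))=1626701095641 / 3698282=439853.18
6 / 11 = 0.55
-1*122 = -122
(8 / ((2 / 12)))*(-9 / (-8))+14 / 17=932 / 17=54.82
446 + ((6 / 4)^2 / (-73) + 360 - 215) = 172563 / 292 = 590.97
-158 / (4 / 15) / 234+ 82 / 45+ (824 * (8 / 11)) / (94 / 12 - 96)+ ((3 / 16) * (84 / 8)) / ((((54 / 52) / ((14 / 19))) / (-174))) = -16206585034 / 64678185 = -250.57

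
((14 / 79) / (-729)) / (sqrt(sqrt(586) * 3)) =-7 * sqrt(3) * 586^(3 / 4) / 50622489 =-0.00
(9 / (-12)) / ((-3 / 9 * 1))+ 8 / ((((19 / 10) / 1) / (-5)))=-1429 / 76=-18.80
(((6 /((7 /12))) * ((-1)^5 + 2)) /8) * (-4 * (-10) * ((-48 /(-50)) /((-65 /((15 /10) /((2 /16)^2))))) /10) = -82944 /11375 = -7.29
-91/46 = -1.98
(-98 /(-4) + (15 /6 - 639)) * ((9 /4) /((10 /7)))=-9639 /10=-963.90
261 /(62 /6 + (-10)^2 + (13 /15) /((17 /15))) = 13311 /5666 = 2.35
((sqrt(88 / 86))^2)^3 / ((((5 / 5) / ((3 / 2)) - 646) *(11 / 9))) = -108 / 79507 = -0.00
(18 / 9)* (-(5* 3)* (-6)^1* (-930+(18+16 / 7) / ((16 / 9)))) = -2314845 / 14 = -165346.07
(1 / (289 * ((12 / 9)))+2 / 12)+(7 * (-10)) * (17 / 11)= -4120463 / 38148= -108.01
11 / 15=0.73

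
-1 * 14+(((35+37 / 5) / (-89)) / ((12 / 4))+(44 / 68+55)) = 941576 / 22695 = 41.49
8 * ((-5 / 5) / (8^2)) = -1 / 8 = -0.12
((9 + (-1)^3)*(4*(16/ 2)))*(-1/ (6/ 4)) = -512/ 3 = -170.67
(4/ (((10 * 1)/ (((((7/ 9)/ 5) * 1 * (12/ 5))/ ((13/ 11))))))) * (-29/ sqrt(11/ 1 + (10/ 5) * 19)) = -2552/ 4875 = -0.52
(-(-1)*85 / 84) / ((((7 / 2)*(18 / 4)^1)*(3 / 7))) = 85 / 567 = 0.15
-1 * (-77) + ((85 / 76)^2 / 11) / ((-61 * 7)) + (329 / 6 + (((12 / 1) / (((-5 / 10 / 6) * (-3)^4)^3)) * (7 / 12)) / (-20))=351995528351969 / 2669986352880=131.83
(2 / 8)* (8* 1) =2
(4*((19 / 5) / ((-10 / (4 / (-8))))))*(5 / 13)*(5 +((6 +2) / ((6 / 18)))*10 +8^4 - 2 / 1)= 82441 / 65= 1268.32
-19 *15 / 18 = -95 / 6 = -15.83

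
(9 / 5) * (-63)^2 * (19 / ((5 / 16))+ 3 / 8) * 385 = 6730515099 / 40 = 168262877.48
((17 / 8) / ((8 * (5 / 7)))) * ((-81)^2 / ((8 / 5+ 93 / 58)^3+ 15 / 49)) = 23326365782475 / 317218594888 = 73.53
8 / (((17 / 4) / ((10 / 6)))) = 160 / 51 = 3.14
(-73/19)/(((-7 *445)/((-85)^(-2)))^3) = 73/216591449738891869140625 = 0.00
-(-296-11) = 307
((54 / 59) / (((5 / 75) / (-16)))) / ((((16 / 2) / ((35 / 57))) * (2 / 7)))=-66150 / 1121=-59.01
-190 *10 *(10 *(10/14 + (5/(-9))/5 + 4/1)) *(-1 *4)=22040000/63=349841.27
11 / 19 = 0.58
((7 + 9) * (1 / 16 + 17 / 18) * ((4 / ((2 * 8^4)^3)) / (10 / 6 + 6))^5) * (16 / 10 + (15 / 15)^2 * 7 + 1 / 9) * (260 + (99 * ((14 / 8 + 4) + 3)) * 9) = 137375175 / 157818671151734043076363814076315239389122979486281161284517888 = 0.00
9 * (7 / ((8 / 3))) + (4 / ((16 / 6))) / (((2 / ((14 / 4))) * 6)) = 385 / 16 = 24.06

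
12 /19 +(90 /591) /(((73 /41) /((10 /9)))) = 0.73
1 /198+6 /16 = 301 /792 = 0.38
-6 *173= -1038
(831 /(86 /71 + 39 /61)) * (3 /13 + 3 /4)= 183552111 /416780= 440.41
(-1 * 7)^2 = 49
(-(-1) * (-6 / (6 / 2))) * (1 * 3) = -6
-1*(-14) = 14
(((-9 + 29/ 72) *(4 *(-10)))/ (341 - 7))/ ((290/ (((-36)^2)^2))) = 28880064/ 4843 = 5963.26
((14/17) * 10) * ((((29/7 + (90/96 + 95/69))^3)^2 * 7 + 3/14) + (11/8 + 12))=77203524730628385165101843165/18475471496710673399808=4178703.90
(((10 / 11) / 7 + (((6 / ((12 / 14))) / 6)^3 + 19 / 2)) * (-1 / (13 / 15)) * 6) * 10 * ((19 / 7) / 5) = -17724625 / 42042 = -421.59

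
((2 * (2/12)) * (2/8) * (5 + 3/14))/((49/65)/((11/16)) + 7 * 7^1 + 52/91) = 52195/6086232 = 0.01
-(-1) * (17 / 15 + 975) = 14642 / 15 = 976.13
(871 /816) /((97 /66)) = 9581 /13192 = 0.73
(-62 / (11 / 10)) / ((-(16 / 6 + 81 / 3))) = 1860 / 979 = 1.90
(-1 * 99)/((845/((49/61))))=-4851/51545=-0.09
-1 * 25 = -25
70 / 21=10 / 3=3.33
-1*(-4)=4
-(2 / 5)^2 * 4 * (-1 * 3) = 48 / 25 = 1.92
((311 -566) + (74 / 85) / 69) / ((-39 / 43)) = 64306543 / 228735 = 281.14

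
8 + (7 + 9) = 24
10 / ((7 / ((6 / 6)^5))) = 1.43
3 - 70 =-67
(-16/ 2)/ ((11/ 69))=-552/ 11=-50.18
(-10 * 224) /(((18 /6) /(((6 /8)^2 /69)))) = -140 /23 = -6.09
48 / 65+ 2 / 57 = 2866 / 3705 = 0.77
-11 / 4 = -2.75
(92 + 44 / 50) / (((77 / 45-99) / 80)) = -167184 / 2189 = -76.37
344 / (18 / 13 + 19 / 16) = 71552 / 535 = 133.74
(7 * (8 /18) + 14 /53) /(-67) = -1610 /31959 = -0.05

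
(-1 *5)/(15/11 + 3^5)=-55/2688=-0.02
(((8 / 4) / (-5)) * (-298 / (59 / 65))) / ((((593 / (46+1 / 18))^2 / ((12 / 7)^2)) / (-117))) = -276886649936 / 1016617259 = -272.36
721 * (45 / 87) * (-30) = -324450 / 29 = -11187.93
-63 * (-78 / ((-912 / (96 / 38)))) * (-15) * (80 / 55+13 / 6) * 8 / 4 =5872230 / 3971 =1478.78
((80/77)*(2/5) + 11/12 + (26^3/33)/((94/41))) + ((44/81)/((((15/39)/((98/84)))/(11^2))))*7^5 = 58941135416749/17588340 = 3351148.28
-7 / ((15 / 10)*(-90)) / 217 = 1 / 4185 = 0.00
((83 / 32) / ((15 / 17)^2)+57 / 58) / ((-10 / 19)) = -17115637 / 2088000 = -8.20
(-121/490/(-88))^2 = 121/15366400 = 0.00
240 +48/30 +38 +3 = 1413/5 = 282.60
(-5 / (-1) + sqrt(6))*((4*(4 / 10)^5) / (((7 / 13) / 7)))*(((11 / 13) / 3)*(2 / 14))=1408*sqrt(6) / 65625 + 1408 / 13125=0.16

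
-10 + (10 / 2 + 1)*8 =38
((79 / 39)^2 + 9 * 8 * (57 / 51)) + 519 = 15606608 / 25857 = 603.57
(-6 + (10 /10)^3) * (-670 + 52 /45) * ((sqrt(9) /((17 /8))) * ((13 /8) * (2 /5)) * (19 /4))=3717103 /255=14576.87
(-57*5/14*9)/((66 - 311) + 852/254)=325755/429646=0.76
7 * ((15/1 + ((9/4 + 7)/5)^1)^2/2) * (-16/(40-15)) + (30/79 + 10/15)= -188100971/296250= -634.94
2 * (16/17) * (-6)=-192/17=-11.29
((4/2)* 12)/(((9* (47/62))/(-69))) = -11408/47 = -242.72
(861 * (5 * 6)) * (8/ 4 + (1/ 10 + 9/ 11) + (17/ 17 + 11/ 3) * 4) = 6132903/ 11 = 557536.64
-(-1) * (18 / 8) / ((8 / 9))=81 / 32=2.53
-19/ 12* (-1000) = 4750/ 3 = 1583.33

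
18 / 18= 1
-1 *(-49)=49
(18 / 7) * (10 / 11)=180 / 77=2.34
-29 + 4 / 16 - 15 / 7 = -865 / 28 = -30.89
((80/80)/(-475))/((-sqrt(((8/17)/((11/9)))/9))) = sqrt(374)/1900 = 0.01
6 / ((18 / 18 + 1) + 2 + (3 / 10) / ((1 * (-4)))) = 240 / 157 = 1.53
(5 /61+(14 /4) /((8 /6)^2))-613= -1192573 /1952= -610.95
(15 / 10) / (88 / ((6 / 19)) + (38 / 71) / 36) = 1917 / 356155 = 0.01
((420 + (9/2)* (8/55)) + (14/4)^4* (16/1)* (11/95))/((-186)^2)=146021/7230564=0.02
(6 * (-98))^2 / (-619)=-345744 / 619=-558.55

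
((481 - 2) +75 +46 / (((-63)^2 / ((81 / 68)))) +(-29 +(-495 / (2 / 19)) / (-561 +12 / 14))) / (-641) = -0.83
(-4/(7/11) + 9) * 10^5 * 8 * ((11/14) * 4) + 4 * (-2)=334399608/49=6824481.80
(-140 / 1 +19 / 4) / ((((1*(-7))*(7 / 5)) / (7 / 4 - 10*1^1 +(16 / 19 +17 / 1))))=1971945 / 14896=132.38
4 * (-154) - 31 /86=-53007 /86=-616.36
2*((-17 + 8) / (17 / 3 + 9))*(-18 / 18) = 1.23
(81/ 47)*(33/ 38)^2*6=264627/ 33934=7.80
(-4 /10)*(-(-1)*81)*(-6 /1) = 972 /5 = 194.40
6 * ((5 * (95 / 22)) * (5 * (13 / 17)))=92625 / 187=495.32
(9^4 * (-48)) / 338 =-157464 / 169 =-931.74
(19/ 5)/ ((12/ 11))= 209/ 60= 3.48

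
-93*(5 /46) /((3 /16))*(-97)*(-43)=-224871.30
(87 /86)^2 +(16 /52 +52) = 5127677 /96148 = 53.33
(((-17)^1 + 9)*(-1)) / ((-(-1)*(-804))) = -2 / 201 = -0.01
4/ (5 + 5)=2/ 5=0.40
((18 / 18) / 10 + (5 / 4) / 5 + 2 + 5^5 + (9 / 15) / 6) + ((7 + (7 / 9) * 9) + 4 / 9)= 565541 / 180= 3141.89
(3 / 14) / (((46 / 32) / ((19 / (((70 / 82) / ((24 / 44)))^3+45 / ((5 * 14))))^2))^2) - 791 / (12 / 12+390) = 13470807068721653862570663842597298303071 / 425748610004169675692154799009286890673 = 31.64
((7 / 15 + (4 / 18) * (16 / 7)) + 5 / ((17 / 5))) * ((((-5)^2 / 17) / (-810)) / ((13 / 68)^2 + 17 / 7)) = -104752 / 58167639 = -0.00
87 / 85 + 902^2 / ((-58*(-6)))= 17296654 / 7395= 2338.97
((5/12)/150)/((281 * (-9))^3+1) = -1/5823029479680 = -0.00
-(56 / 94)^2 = -0.35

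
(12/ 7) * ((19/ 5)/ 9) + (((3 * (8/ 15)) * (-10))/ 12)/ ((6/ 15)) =-274/ 105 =-2.61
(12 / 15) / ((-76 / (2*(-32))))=64 / 95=0.67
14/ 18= 7/ 9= 0.78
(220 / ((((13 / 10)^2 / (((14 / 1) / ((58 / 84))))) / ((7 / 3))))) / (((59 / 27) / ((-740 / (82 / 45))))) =-13569217200000 / 11855519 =-1144548.56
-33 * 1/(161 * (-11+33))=-3/322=-0.01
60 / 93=20 / 31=0.65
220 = 220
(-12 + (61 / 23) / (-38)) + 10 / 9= -86201 / 7866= -10.96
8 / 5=1.60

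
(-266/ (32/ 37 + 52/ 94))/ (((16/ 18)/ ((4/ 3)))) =-231287/ 822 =-281.37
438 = 438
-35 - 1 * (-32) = -3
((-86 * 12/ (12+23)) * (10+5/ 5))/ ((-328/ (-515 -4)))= -513.21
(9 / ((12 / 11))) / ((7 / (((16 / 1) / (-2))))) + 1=-59 / 7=-8.43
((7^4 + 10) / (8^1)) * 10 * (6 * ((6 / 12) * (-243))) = -8788095 / 4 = -2197023.75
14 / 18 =7 / 9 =0.78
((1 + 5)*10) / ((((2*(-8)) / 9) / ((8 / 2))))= -135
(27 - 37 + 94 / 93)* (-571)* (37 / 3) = 17662172 / 279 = 63305.28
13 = 13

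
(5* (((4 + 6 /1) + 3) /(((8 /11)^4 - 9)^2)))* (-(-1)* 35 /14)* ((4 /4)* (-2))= -5358972025 /1253876533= -4.27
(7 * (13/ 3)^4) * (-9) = -199927/ 9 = -22214.11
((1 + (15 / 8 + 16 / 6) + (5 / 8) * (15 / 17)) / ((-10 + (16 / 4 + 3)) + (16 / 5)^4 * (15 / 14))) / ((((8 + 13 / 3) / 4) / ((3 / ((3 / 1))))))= 1087625 / 60182091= 0.02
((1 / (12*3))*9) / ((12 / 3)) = 1 / 16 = 0.06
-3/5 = -0.60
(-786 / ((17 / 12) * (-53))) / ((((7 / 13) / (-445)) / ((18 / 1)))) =-982154160 / 6307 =-155724.46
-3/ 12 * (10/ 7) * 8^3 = -1280/ 7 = -182.86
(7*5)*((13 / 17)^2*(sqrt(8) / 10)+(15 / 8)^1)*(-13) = -6825 / 8-15379*sqrt(2) / 289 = -928.38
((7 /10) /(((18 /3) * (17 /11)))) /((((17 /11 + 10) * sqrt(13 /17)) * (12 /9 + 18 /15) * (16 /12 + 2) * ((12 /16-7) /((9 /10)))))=-22869 * sqrt(221) /2666365000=-0.00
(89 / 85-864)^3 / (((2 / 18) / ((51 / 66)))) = -3551899151362959 / 794750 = -4469203084.45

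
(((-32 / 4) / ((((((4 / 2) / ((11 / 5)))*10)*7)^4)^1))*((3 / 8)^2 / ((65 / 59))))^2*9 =543967600010769 / 15588021904000000000000000000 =0.00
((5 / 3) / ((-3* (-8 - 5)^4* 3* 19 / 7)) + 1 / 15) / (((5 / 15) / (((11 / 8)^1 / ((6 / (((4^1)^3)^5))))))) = 3605176489345024 / 73258965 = 49211403.54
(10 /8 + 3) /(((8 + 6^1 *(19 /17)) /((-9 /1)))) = -2601 /1000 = -2.60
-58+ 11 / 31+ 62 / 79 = -56.86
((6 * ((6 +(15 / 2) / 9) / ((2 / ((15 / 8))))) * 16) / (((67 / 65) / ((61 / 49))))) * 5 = 12192375 / 3283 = 3713.79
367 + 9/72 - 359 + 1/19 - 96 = -87.82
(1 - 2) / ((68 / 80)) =-20 / 17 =-1.18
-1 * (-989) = 989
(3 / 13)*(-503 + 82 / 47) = -70677 / 611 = -115.67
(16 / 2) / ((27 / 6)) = 16 / 9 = 1.78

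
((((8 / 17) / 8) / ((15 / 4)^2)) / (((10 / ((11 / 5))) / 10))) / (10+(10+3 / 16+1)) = 2816 / 6483375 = 0.00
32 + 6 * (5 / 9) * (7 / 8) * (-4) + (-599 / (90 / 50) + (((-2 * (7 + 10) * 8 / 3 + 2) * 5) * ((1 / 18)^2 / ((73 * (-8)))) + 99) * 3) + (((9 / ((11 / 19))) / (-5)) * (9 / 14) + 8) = -343701871 / 36424080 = -9.44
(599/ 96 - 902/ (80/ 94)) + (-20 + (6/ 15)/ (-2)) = -515429/ 480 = -1073.81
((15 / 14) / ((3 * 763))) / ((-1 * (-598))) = 5 / 6387836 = 0.00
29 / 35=0.83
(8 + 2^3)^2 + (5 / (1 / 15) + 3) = 334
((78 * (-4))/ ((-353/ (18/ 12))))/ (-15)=-156/ 1765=-0.09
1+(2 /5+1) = 12 /5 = 2.40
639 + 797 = 1436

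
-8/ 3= -2.67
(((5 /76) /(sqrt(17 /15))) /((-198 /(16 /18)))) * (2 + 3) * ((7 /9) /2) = -175 * sqrt(255) /5180274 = -0.00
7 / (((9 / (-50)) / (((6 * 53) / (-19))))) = 37100 / 57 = 650.88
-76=-76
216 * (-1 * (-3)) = 648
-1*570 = -570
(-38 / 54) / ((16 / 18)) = -19 / 24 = -0.79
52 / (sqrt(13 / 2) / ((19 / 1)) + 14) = 525616 / 141499- 988*sqrt(26) / 141499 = 3.68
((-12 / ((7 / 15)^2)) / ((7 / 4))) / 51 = -3600 / 5831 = -0.62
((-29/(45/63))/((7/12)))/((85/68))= -1392/25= -55.68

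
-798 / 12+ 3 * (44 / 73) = -64.69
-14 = -14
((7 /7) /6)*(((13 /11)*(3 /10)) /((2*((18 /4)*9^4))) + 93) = 201357103 /12990780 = 15.50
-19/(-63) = 19/63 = 0.30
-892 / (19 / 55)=-49060 / 19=-2582.11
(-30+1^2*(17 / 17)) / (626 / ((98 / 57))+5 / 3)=-4263 / 53768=-0.08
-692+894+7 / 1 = 209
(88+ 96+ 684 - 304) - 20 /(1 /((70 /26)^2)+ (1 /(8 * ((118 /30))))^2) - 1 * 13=15439084671 /37926121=407.08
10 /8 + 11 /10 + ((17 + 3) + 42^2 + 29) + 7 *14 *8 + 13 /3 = 156221 /60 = 2603.68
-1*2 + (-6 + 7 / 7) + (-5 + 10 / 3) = -26 / 3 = -8.67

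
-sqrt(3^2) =-3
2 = 2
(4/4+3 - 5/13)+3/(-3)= 34/13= 2.62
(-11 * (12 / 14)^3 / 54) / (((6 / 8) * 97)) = -176 / 99813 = -0.00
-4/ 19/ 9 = -4/ 171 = -0.02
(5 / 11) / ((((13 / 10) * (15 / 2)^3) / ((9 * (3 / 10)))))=0.00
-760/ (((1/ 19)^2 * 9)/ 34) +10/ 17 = -158579990/ 153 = -1036470.52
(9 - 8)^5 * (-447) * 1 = -447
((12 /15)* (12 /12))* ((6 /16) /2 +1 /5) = 31 /100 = 0.31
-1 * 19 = -19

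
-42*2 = -84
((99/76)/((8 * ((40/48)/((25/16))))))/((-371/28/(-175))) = 259875/64448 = 4.03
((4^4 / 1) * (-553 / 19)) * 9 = -1274112 / 19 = -67058.53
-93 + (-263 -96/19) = -6860/19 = -361.05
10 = 10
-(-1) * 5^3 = 125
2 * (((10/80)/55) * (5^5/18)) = 625/792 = 0.79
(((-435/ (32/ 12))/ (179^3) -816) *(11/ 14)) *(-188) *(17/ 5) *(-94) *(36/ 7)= -39769583371939674/ 200736865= -198117985.81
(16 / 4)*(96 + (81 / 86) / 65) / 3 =357814 / 2795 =128.02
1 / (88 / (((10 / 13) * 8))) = 10 / 143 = 0.07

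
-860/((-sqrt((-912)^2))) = 215/228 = 0.94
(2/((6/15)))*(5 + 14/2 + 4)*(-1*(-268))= 21440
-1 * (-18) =18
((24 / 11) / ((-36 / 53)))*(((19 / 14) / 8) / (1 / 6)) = -1007 / 308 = -3.27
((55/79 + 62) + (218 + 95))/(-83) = -29680/6557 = -4.53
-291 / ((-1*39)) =97 / 13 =7.46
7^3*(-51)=-17493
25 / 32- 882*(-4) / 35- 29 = 72.58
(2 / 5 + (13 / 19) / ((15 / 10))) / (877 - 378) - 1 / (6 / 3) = -141727 / 284430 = -0.50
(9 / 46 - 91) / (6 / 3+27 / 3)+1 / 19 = -78857 / 9614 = -8.20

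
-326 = -326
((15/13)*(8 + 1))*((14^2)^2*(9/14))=3333960/13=256458.46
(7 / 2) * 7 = 49 / 2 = 24.50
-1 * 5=-5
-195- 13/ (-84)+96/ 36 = -5381/ 28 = -192.18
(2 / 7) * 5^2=50 / 7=7.14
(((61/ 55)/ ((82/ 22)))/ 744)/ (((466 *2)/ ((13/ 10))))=793/ 1421486400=0.00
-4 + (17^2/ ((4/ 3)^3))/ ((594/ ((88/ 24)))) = -1247/ 384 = -3.25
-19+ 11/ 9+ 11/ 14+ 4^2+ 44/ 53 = -1081/ 6678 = -0.16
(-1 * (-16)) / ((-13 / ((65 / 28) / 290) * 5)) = -2 / 1015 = -0.00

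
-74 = -74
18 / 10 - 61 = -59.20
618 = 618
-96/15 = -32/5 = -6.40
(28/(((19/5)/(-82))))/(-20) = 574/19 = 30.21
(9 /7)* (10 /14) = 45 /49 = 0.92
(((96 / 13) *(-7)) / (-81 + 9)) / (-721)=-4 / 4017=-0.00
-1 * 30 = -30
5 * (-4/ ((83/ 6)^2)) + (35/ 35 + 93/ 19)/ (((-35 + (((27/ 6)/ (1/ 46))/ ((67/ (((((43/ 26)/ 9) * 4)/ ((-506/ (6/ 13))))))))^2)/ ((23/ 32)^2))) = -871129279592781823/ 4548478390439369024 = -0.19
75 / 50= 3 / 2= 1.50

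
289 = 289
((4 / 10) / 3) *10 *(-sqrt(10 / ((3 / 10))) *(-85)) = 3400 *sqrt(3) / 9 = 654.33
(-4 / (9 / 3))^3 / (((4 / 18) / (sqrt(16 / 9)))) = -128 / 9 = -14.22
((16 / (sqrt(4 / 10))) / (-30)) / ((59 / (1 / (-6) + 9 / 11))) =-86 * sqrt(10) / 29205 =-0.01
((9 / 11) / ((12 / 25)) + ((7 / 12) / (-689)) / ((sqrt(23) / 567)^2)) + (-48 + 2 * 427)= 277467491 / 348634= 795.87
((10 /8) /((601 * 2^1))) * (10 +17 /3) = 235 /14424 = 0.02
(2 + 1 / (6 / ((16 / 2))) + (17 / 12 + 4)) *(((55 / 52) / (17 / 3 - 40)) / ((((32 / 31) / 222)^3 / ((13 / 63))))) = -3734783719425 / 6750208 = -553284.24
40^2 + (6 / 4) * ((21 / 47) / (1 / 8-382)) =229735748 / 143585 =1600.00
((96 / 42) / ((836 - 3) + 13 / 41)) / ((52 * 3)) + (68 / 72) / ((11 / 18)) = 7207555 / 4663659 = 1.55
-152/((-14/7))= 76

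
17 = 17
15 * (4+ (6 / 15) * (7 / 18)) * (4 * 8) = 1994.67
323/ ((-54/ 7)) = -2261/ 54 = -41.87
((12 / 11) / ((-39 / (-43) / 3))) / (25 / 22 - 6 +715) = 1032 / 203099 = 0.01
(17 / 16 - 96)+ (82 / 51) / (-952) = -9218975 / 97104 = -94.94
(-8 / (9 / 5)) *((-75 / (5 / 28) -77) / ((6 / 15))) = 5522.22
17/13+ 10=147/13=11.31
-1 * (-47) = 47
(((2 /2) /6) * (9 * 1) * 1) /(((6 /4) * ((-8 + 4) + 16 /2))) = 1 /4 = 0.25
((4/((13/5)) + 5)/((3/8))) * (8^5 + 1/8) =1714025/3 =571341.67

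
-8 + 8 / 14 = -52 / 7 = -7.43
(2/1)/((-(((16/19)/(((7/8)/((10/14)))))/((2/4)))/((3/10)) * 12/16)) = -931/1600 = -0.58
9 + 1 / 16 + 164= 2769 / 16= 173.06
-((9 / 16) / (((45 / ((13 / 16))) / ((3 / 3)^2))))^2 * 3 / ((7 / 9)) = -4563 / 11468800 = -0.00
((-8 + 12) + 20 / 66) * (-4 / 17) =-568 / 561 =-1.01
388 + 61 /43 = 16745 /43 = 389.42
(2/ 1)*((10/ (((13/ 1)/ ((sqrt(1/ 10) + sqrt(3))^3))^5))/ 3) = (sqrt(10) + 10*sqrt(3))^15/ 55693950000000000000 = 0.84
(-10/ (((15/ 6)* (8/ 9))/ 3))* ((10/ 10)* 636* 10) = -85860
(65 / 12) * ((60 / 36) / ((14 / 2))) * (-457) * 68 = -2524925 / 63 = -40078.17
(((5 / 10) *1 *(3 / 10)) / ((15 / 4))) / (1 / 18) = 18 / 25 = 0.72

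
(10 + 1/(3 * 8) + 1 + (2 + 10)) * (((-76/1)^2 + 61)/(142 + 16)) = 40859/48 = 851.23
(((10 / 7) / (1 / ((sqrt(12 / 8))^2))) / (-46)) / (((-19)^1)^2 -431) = 3 / 4508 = 0.00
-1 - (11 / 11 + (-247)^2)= -61011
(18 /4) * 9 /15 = 27 /10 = 2.70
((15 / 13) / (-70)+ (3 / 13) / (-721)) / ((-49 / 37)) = 1665 / 131222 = 0.01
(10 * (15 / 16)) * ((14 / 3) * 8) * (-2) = -700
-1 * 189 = -189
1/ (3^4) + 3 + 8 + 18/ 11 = 11270/ 891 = 12.65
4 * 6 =24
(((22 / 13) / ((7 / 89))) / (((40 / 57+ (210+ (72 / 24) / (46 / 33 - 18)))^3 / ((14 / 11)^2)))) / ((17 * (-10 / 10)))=-151895279067323904 / 691254668388947994946043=-0.00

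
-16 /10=-8 /5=-1.60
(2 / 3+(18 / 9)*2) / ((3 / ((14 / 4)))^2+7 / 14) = 1372 / 363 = 3.78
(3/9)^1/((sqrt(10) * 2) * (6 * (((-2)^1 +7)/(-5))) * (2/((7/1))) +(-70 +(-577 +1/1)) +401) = -2401/1761279 +56 * sqrt(10)/2935465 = -0.00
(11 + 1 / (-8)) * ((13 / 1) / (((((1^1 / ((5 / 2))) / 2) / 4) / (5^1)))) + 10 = 28295 / 2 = 14147.50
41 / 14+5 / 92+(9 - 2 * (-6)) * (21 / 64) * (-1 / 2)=-9529 / 20608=-0.46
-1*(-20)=20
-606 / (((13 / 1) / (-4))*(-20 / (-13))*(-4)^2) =303 / 40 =7.58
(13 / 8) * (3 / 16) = 39 / 128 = 0.30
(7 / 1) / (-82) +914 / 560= 17757 / 11480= 1.55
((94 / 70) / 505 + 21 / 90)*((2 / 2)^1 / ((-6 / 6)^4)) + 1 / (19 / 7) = 0.60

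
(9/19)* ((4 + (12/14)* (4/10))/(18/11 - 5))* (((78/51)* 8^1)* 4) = -658944/22015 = -29.93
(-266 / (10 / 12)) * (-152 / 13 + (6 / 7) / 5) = 1195176 / 325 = 3677.46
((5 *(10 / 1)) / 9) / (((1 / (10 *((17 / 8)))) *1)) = 2125 / 18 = 118.06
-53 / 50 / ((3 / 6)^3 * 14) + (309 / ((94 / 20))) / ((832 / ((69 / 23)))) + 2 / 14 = -772587 / 3421600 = -0.23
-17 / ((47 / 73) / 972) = -1206252 / 47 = -25664.94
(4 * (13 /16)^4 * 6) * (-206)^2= 909010947 /2048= 443853.00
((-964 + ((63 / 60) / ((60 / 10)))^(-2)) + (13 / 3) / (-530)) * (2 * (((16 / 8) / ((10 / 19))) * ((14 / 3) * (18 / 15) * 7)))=-5514702652 / 19875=-277469.32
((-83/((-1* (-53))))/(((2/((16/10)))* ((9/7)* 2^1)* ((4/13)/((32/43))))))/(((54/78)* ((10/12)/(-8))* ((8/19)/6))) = 119397824/512775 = 232.85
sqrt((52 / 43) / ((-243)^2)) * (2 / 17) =4 * sqrt(559) / 177633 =0.00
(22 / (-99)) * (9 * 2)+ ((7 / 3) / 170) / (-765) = -4.00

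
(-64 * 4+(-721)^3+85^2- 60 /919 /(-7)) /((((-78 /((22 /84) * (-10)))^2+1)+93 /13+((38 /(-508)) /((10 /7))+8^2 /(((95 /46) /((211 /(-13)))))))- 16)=-915160601094855372400 /918278192130257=-996604.96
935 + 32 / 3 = 2837 / 3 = 945.67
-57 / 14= -4.07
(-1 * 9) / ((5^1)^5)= -9 / 3125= -0.00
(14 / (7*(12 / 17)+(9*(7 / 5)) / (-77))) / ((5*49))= 374 / 31269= 0.01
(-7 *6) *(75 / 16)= -1575 / 8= -196.88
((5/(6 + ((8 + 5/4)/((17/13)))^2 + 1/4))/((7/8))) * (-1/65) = -36992/23683751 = -0.00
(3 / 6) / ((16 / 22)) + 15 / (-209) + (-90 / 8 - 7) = -58969 / 3344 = -17.63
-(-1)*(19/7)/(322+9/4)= 76/9079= 0.01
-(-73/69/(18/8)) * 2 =584/621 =0.94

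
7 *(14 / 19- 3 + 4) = 231 / 19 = 12.16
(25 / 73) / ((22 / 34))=425 / 803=0.53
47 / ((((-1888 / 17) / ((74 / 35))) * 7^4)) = -29563 / 79329040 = -0.00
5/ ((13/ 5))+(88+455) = 544.92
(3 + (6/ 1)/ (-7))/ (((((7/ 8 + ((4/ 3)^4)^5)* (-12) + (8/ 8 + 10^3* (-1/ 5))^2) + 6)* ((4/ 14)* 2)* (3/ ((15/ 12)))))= 29056536675/ 665975034671384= 0.00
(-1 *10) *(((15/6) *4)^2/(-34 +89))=-200/11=-18.18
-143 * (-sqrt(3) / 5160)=143 * sqrt(3) / 5160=0.05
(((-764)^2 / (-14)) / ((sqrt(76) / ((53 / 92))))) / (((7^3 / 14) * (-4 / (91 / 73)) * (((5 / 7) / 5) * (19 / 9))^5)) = 509087722752063 * sqrt(19) / 157980068398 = 14046.47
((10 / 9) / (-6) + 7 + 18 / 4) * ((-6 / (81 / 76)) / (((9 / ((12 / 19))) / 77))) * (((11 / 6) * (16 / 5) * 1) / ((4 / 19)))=-314650336 / 32805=-9591.54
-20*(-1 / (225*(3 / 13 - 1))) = -26 / 225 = -0.12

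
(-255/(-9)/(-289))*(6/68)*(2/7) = -5/2023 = -0.00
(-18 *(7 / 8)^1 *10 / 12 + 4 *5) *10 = 275 / 4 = 68.75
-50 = -50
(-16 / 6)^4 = 4096 / 81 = 50.57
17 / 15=1.13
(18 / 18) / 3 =1 / 3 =0.33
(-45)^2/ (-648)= -25/ 8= -3.12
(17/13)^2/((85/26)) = 34/65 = 0.52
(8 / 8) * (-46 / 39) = -46 / 39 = -1.18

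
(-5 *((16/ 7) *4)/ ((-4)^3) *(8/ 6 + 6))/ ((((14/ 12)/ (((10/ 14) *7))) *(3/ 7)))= 1100/ 21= 52.38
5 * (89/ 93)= 445/ 93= 4.78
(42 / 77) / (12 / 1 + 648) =1 / 1210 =0.00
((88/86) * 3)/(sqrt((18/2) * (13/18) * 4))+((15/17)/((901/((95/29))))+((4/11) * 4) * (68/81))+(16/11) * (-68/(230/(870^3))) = -2577765342965923043/9102847149+66 * sqrt(26)/559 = -283182315.96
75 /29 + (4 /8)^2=329 /116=2.84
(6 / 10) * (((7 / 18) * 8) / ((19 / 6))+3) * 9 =2043 / 95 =21.51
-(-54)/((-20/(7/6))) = -63/20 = -3.15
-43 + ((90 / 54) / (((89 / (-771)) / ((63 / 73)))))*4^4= -21003851 / 6497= -3232.85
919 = 919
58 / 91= 0.64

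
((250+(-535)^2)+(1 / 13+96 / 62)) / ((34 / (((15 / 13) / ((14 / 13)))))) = 432937800 / 47957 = 9027.62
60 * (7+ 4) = 660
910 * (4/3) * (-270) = -327600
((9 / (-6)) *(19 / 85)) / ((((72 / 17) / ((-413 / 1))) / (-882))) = -1153509 / 40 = -28837.72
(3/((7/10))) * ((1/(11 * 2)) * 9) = 135/77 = 1.75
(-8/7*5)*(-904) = 36160/7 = 5165.71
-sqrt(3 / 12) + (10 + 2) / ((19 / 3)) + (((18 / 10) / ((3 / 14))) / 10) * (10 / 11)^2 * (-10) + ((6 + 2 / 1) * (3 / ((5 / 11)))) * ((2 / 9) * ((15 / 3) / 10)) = 22019 / 68970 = 0.32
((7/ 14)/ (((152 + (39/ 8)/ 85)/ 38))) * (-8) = -103360/ 103399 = -1.00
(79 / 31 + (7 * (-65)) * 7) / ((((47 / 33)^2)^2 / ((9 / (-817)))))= 1052983999584 / 123587680687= 8.52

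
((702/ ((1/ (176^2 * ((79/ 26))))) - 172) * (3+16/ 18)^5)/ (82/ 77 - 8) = -8474073044.71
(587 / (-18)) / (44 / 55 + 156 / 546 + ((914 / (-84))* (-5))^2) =-287630 / 26115701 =-0.01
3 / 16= 0.19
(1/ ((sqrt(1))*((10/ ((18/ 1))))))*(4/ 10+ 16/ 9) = 98/ 25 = 3.92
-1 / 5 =-0.20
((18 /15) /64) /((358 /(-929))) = -2787 /57280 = -0.05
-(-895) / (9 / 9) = 895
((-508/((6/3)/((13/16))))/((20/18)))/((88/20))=-14859/352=-42.21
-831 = -831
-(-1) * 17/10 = 17/10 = 1.70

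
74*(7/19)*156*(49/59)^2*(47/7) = 1302705768/66139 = 19696.48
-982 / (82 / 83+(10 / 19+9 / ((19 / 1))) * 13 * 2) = -40753 / 1120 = -36.39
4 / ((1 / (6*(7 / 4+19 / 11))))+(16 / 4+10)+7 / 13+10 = 15443 / 143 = 107.99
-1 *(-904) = 904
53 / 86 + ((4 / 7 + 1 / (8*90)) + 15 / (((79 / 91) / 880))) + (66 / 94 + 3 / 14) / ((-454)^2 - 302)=1259189383635230771 / 82807344713520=15206.25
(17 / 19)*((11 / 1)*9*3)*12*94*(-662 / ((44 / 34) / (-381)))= 1110001782024 / 19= 58421146422.32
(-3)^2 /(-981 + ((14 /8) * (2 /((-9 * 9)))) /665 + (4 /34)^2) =-40029390 /4363142239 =-0.01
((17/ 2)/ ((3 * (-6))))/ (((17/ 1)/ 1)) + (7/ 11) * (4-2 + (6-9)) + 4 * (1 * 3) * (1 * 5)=23497/ 396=59.34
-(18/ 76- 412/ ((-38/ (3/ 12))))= -56/ 19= -2.95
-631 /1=-631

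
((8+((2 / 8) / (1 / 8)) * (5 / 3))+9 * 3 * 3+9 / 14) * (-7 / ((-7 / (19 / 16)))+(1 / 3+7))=1597145 / 2016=792.23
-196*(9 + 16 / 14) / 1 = -1988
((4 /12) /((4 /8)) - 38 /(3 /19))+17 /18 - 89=-5905 /18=-328.06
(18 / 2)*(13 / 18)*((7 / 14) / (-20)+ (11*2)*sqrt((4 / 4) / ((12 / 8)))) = -13 / 80+ 143*sqrt(6) / 3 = 116.60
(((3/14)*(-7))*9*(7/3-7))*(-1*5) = -315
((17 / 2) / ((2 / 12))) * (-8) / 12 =-34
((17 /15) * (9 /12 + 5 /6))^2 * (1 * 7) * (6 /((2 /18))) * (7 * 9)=76681.82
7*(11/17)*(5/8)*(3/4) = 1155/544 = 2.12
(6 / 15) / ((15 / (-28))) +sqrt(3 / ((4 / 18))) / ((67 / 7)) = -56 / 75 +21*sqrt(6) / 134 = -0.36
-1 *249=-249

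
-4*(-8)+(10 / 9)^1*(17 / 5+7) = 43.56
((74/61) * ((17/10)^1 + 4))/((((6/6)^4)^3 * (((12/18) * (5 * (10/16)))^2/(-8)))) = -2429568/190625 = -12.75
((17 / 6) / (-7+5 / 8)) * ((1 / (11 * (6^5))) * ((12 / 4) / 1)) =-1 / 64152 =-0.00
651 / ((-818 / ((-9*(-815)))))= -4775085 / 818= -5837.51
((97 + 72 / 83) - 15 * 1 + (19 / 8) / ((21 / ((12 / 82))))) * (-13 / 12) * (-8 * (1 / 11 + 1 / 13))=31590084 / 262031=120.56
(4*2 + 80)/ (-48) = -11/ 6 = -1.83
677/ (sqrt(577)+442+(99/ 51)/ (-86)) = 639563255354/ 416303656053 - 1447049588 * sqrt(577)/ 416303656053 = 1.45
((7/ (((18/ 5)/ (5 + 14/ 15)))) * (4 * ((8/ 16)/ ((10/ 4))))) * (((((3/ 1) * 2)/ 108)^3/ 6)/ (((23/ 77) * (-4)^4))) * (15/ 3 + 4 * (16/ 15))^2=926847691/ 3129124608000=0.00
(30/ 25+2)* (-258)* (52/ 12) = -17888/ 5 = -3577.60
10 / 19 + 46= 884 / 19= 46.53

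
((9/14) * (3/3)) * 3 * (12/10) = 81/35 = 2.31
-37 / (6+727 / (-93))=3441 / 169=20.36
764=764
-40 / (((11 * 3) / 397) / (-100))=1588000 / 33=48121.21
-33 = -33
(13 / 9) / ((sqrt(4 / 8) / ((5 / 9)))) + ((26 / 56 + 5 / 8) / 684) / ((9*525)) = 1.13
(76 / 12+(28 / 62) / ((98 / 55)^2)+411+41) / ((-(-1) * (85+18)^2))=29249825 / 676832982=0.04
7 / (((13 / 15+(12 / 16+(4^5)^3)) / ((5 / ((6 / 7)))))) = 2450 / 64424509537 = 0.00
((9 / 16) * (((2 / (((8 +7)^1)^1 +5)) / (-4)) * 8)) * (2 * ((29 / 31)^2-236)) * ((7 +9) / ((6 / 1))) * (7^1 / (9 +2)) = 949011 / 10571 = 89.77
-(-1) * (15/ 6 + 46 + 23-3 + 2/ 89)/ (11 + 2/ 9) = 109773/ 17978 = 6.11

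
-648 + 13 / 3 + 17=-1880 / 3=-626.67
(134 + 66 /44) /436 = 271 /872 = 0.31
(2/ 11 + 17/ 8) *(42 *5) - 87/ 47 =997977/ 2068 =482.58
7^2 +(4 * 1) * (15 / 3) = 69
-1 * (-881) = 881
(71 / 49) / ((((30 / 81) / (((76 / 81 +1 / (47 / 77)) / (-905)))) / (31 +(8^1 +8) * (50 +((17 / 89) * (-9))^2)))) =-323003533127 / 33018134030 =-9.78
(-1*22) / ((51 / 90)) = -660 / 17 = -38.82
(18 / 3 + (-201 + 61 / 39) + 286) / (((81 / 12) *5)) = 2888 / 1053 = 2.74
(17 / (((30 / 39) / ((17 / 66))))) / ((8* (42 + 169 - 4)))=3757 / 1092960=0.00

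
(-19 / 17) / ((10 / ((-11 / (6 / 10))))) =209 / 102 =2.05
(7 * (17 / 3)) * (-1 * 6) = -238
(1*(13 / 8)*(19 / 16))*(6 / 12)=247 / 256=0.96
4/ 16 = 1/ 4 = 0.25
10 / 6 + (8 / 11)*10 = 8.94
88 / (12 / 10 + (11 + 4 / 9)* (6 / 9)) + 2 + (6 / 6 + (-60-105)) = -152.03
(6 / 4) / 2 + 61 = 247 / 4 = 61.75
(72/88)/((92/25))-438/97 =-421431/98164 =-4.29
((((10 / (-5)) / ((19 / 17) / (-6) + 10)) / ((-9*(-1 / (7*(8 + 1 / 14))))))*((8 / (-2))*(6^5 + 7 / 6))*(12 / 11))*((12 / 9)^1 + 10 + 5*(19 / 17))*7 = 72808465552 / 14157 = 5142930.39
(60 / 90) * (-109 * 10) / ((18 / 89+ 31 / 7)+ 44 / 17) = -23088380 / 229371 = -100.66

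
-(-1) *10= 10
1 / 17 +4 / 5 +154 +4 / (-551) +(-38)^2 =74882213 / 46835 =1598.85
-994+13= -981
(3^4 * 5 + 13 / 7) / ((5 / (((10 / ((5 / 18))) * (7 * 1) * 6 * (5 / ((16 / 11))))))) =422928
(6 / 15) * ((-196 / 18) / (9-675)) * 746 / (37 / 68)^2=338051392 / 20514465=16.48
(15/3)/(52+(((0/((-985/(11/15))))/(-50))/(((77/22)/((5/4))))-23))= 5/29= 0.17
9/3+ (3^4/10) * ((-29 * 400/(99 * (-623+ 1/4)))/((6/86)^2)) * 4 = 1255.42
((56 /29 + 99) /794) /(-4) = -2927 /92104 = -0.03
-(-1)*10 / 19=10 / 19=0.53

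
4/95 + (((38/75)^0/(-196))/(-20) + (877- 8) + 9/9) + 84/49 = 12985687/14896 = 871.76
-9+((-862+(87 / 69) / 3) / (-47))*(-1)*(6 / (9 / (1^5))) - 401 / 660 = -46721423 / 2140380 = -21.83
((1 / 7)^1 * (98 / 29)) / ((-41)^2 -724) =14 / 27753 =0.00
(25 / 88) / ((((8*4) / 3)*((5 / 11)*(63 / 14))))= 5 / 384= 0.01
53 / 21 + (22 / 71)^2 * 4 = 307829 / 105861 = 2.91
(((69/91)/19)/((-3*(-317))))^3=12167/164650391035760357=0.00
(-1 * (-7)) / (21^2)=1 / 63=0.02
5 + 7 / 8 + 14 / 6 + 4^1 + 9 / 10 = 13.11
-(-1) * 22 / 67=22 / 67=0.33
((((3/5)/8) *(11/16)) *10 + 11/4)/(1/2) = 209/32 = 6.53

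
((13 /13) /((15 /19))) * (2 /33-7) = -8.79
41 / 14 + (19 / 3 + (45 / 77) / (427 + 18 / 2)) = 932957 / 100716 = 9.26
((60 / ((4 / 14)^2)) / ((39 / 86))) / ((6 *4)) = 10535 / 156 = 67.53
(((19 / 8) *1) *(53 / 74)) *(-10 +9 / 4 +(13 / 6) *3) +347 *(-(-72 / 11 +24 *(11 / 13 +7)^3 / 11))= -20797911371213 / 57227456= -363425.40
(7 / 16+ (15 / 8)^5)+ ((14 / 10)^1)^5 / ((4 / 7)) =3381627483 / 102400000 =33.02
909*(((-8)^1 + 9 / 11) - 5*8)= -471771 / 11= -42888.27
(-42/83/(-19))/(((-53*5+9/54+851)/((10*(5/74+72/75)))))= 479052/1026067165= 0.00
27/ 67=0.40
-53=-53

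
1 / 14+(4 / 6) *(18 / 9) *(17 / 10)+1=701 / 210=3.34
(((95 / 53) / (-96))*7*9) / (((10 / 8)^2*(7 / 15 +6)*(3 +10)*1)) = -0.01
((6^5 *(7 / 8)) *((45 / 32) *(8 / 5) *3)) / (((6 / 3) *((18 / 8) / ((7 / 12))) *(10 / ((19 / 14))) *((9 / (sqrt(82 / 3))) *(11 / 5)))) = 1197 *sqrt(246) / 88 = 213.34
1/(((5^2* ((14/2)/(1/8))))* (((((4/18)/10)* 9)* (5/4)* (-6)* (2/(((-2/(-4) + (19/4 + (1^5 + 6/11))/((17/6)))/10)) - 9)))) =509/1766100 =0.00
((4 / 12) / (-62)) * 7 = -7 / 186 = -0.04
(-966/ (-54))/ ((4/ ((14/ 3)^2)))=7889/ 81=97.40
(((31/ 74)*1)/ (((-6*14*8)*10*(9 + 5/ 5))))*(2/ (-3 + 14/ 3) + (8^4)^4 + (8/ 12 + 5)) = -130885864170458233/ 74592000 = -1754690371.23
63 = 63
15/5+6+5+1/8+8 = 22.12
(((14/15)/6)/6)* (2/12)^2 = 7/9720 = 0.00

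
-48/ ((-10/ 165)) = 792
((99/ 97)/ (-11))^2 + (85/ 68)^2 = 1.57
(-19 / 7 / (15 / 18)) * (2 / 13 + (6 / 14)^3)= -118218 / 156065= -0.76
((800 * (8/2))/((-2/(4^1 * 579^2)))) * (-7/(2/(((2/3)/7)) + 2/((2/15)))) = 417188800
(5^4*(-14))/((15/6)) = -3500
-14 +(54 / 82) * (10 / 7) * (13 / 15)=-3784 / 287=-13.18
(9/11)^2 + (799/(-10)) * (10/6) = -96193/726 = -132.50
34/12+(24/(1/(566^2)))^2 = 354682253039633/6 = 59113708839938.83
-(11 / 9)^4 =-14641 / 6561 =-2.23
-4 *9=-36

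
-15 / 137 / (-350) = 3 / 9590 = 0.00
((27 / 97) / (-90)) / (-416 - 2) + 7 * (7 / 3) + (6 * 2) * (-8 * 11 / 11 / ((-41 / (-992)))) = -115023730651 / 49871580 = -2306.40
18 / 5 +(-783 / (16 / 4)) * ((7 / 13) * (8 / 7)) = -7596 / 65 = -116.86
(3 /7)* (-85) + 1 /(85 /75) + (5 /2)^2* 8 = 1720 /119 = 14.45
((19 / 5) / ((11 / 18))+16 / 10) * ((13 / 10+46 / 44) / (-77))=-11094 / 46585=-0.24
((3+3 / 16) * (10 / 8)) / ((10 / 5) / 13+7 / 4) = 1105 / 528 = 2.09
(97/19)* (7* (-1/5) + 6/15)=-5.11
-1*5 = -5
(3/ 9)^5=1/ 243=0.00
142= 142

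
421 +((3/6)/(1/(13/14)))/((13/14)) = 843/2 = 421.50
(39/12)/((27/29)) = 377/108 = 3.49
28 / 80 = 7 / 20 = 0.35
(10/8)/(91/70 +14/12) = 75/148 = 0.51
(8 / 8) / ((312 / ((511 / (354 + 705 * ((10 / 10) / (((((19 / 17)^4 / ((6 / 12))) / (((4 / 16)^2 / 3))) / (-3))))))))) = 266376124 / 55278365337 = 0.00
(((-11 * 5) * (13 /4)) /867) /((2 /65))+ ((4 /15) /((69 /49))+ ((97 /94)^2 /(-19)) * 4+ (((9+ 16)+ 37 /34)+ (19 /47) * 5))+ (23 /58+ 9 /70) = 446481410762953 /20387948799960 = 21.90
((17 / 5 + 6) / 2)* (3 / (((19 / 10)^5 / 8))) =11280000 / 2476099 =4.56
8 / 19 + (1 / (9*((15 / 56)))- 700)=-699.16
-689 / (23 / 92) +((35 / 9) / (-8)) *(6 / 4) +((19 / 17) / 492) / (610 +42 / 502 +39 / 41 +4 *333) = -2811269320811 / 1019784372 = -2756.73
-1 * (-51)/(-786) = -17/262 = -0.06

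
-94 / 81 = -1.16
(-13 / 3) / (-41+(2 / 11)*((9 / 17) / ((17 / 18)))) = 41327 / 390045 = 0.11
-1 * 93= -93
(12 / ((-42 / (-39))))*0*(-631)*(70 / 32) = 0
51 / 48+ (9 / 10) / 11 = 1007 / 880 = 1.14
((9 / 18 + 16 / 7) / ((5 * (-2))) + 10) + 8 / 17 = 24257 / 2380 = 10.19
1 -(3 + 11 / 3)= -17 / 3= -5.67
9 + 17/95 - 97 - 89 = -16798/95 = -176.82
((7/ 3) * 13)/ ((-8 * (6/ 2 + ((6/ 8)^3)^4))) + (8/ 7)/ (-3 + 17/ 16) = -60943886720/ 33111870939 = -1.84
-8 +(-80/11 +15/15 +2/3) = -449/33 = -13.61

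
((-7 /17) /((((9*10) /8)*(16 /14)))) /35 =-7 /7650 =-0.00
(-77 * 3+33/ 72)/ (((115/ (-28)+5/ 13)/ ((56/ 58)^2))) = 197373176/ 3418665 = 57.73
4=4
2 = 2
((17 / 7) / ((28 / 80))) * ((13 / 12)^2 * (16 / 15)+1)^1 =20672 / 1323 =15.63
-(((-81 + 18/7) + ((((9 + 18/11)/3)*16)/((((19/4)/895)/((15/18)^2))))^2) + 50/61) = -9248685704098069/167866083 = -55095618.71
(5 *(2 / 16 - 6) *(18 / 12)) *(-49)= 34545 / 16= 2159.06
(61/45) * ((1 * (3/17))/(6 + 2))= 61/2040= 0.03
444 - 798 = -354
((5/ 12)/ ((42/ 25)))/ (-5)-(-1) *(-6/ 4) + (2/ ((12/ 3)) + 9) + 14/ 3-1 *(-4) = 8375/ 504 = 16.62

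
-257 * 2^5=-8224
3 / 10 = 0.30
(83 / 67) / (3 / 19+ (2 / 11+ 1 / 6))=104082 / 42545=2.45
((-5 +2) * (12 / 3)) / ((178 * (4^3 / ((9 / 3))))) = -9 / 2848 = -0.00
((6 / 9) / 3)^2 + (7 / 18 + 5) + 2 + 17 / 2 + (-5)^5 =-251834 / 81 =-3109.06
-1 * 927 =-927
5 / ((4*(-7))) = -5 / 28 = -0.18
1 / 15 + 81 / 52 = 1267 / 780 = 1.62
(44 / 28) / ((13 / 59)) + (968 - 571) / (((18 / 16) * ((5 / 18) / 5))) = 578681 / 91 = 6359.13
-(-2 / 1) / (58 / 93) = 3.21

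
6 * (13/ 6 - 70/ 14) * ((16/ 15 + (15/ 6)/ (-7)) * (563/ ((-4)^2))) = -1426079/ 3360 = -424.43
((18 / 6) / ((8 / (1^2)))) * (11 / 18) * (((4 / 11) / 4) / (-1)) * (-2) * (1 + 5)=0.25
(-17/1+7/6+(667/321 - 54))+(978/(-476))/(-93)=-80207744/1184169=-67.73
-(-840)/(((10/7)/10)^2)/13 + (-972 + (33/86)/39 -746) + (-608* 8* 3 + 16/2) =-14685865/1118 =-13135.84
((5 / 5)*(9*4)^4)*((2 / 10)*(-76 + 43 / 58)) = -733152384 / 29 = -25281116.69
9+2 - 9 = 2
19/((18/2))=19/9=2.11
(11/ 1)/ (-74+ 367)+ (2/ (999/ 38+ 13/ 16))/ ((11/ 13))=3312791/ 26554297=0.12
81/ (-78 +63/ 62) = -1674/ 1591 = -1.05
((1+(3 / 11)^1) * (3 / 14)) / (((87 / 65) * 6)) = 0.03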